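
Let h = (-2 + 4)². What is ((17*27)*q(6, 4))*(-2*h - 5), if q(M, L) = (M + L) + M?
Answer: -95472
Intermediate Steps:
q(M, L) = L + 2*M (q(M, L) = (L + M) + M = L + 2*M)
h = 4 (h = 2² = 4)
((17*27)*q(6, 4))*(-2*h - 5) = ((17*27)*(4 + 2*6))*(-2*4 - 5) = (459*(4 + 12))*(-8 - 5) = (459*16)*(-13) = 7344*(-13) = -95472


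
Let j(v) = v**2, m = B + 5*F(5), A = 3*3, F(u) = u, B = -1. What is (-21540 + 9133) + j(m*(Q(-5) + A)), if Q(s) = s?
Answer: -3191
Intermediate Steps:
A = 9
m = 24 (m = -1 + 5*5 = -1 + 25 = 24)
(-21540 + 9133) + j(m*(Q(-5) + A)) = (-21540 + 9133) + (24*(-5 + 9))**2 = -12407 + (24*4)**2 = -12407 + 96**2 = -12407 + 9216 = -3191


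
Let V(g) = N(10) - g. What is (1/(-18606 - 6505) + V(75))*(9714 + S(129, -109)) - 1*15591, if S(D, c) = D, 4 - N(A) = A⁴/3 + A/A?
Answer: -842079490700/25111 ≈ -3.3534e+7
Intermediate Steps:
N(A) = 3 - A⁴/3 (N(A) = 4 - (A⁴/3 + A/A) = 4 - (A⁴*(⅓) + 1) = 4 - (A⁴/3 + 1) = 4 - (1 + A⁴/3) = 4 + (-1 - A⁴/3) = 3 - A⁴/3)
V(g) = -9991/3 - g (V(g) = (3 - ⅓*10⁴) - g = (3 - ⅓*10000) - g = (3 - 10000/3) - g = -9991/3 - g)
(1/(-18606 - 6505) + V(75))*(9714 + S(129, -109)) - 1*15591 = (1/(-18606 - 6505) + (-9991/3 - 1*75))*(9714 + 129) - 1*15591 = (1/(-25111) + (-9991/3 - 75))*9843 - 15591 = (-1/25111 - 10216/3)*9843 - 15591 = -256533979/75333*9843 - 15591 = -841687985099/25111 - 15591 = -842079490700/25111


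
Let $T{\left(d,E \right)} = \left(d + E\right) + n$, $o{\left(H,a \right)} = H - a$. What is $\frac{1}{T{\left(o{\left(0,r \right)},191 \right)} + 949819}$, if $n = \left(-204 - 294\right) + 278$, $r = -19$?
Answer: $\frac{1}{949809} \approx 1.0528 \cdot 10^{-6}$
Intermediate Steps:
$n = -220$ ($n = -498 + 278 = -220$)
$T{\left(d,E \right)} = -220 + E + d$ ($T{\left(d,E \right)} = \left(d + E\right) - 220 = \left(E + d\right) - 220 = -220 + E + d$)
$\frac{1}{T{\left(o{\left(0,r \right)},191 \right)} + 949819} = \frac{1}{\left(-220 + 191 + \left(0 - -19\right)\right) + 949819} = \frac{1}{\left(-220 + 191 + \left(0 + 19\right)\right) + 949819} = \frac{1}{\left(-220 + 191 + 19\right) + 949819} = \frac{1}{-10 + 949819} = \frac{1}{949809}$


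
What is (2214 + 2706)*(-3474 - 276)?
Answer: -18450000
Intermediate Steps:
(2214 + 2706)*(-3474 - 276) = 4920*(-3750) = -18450000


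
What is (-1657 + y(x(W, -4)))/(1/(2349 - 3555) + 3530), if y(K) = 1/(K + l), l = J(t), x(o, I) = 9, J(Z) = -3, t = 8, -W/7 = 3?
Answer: -1998141/4257179 ≈ -0.46936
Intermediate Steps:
W = -21 (W = -7*3 = -21)
l = -3
y(K) = 1/(-3 + K) (y(K) = 1/(K - 3) = 1/(-3 + K))
(-1657 + y(x(W, -4)))/(1/(2349 - 3555) + 3530) = (-1657 + 1/(-3 + 9))/(1/(2349 - 3555) + 3530) = (-1657 + 1/6)/(1/(-1206) + 3530) = (-1657 + 1/6)/(-1/1206 + 3530) = -9941/(6*4257179/1206) = -9941/6*1206/4257179 = -1998141/4257179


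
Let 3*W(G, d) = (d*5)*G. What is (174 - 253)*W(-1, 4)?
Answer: 1580/3 ≈ 526.67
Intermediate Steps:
W(G, d) = 5*G*d/3 (W(G, d) = ((d*5)*G)/3 = ((5*d)*G)/3 = (5*G*d)/3 = 5*G*d/3)
(174 - 253)*W(-1, 4) = (174 - 253)*((5/3)*(-1)*4) = -79*(-20/3) = 1580/3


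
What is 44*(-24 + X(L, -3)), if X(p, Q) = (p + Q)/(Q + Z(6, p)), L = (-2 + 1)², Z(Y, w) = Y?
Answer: -3256/3 ≈ -1085.3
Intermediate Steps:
L = 1 (L = (-1)² = 1)
X(p, Q) = (Q + p)/(6 + Q) (X(p, Q) = (p + Q)/(Q + 6) = (Q + p)/(6 + Q))
44*(-24 + X(L, -3)) = 44*(-24 + (-3 + 1)/(6 - 3)) = 44*(-24 - 2/3) = 44*(-24 + (⅓)*(-2)) = 44*(-24 - ⅔) = 44*(-74/3) = -3256/3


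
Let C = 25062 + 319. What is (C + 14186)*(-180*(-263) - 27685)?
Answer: 777689385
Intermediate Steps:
C = 25381
(C + 14186)*(-180*(-263) - 27685) = (25381 + 14186)*(-180*(-263) - 27685) = 39567*(47340 - 27685) = 39567*19655 = 777689385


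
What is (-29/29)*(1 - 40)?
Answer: 39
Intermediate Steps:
(-29/29)*(1 - 40) = -29*1/29*(-39) = -1*(-39) = 39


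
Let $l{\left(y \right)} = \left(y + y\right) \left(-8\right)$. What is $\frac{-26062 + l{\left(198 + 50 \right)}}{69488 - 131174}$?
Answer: $\frac{5005}{10281} \approx 0.48682$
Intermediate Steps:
$l{\left(y \right)} = - 16 y$ ($l{\left(y \right)} = 2 y \left(-8\right) = - 16 y$)
$\frac{-26062 + l{\left(198 + 50 \right)}}{69488 - 131174} = \frac{-26062 - 16 \left(198 + 50\right)}{69488 - 131174} = \frac{-26062 - 3968}{-61686} = \left(-26062 - 3968\right) \left(- \frac{1}{61686}\right) = \left(-30030\right) \left(- \frac{1}{61686}\right) = \frac{5005}{10281}$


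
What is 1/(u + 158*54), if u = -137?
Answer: 1/8395 ≈ 0.00011912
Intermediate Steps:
1/(u + 158*54) = 1/(-137 + 158*54) = 1/(-137 + 8532) = 1/8395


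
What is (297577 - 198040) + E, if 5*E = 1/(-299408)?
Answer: 149010870479/1497040 ≈ 99537.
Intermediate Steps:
E = -1/1497040 (E = (1/5)/(-299408) = (1/5)*(-1/299408) = -1/1497040 ≈ -6.6798e-7)
(297577 - 198040) + E = (297577 - 198040) - 1/1497040 = 99537 - 1/1497040 = 149010870479/1497040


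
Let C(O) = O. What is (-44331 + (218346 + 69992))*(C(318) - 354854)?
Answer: -86509265752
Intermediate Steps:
(-44331 + (218346 + 69992))*(C(318) - 354854) = (-44331 + (218346 + 69992))*(318 - 354854) = (-44331 + 288338)*(-354536) = 244007*(-354536) = -86509265752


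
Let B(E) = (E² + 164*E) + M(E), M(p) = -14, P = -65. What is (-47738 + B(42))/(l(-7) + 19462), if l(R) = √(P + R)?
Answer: -190241050/94692379 + 58650*I*√2/94692379 ≈ -2.009 + 0.00087593*I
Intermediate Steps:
l(R) = √(-65 + R)
B(E) = -14 + E² + 164*E (B(E) = (E² + 164*E) - 14 = -14 + E² + 164*E)
(-47738 + B(42))/(l(-7) + 19462) = (-47738 + (-14 + 42² + 164*42))/(√(-65 - 7) + 19462) = (-47738 + (-14 + 1764 + 6888))/(√(-72) + 19462) = (-47738 + 8638)/(6*I*√2 + 19462) = -39100/(19462 + 6*I*√2)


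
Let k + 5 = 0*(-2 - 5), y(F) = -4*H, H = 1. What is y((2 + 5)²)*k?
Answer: 20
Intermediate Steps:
y(F) = -4 (y(F) = -4*1 = -4)
k = -5 (k = -5 + 0*(-2 - 5) = -5 + 0*(-7) = -5 + 0 = -5)
y((2 + 5)²)*k = -4*(-5) = 20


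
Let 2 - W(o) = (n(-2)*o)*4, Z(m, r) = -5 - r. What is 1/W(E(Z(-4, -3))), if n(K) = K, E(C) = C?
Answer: -1/14 ≈ -0.071429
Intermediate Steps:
W(o) = 2 + 8*o (W(o) = 2 - (-2*o)*4 = 2 - (-8)*o = 2 + 8*o)
1/W(E(Z(-4, -3))) = 1/(2 + 8*(-5 - 1*(-3))) = 1/(2 + 8*(-5 + 3)) = 1/(2 + 8*(-2)) = 1/(2 - 16) = 1/(-14) = -1/14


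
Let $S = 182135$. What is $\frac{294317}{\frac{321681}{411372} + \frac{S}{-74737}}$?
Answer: $- \frac{232017706846692}{1304711957} \approx -1.7783 \cdot 10^{5}$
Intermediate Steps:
$\frac{294317}{\frac{321681}{411372} + \frac{S}{-74737}} = \frac{294317}{\frac{321681}{411372} + \frac{182135}{-74737}} = \frac{294317}{321681 \cdot \frac{1}{411372} + 182135 \left(- \frac{1}{74737}\right)} = \frac{294317}{\frac{107227}{137124} - \frac{182135}{74737}} = \frac{294317}{- \frac{1304711957}{788325876}} = 294317 \left(- \frac{788325876}{1304711957}\right) = - \frac{232017706846692}{1304711957}$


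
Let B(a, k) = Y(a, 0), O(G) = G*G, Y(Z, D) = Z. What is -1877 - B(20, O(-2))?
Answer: -1897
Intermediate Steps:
O(G) = G**2
B(a, k) = a
-1877 - B(20, O(-2)) = -1877 - 1*20 = -1877 - 20 = -1897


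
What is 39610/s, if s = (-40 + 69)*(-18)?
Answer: -19805/261 ≈ -75.881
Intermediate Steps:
s = -522 (s = 29*(-18) = -522)
39610/s = 39610/(-522) = 39610*(-1/522) = -19805/261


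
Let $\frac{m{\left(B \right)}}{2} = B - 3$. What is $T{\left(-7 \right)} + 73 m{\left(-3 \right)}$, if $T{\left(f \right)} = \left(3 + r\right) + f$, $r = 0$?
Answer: $-880$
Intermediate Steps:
$T{\left(f \right)} = 3 + f$ ($T{\left(f \right)} = \left(3 + 0\right) + f = 3 + f$)
$m{\left(B \right)} = -6 + 2 B$ ($m{\left(B \right)} = 2 \left(B - 3\right) = 2 \left(-3 + B\right) = -6 + 2 B$)
$T{\left(-7 \right)} + 73 m{\left(-3 \right)} = \left(3 - 7\right) + 73 \left(-6 + 2 \left(-3\right)\right) = -4 + 73 \left(-6 - 6\right) = -4 + 73 \left(-12\right) = -4 - 876 = -880$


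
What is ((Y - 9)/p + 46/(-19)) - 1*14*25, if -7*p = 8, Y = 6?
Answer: -53169/152 ≈ -349.80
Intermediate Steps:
p = -8/7 (p = -⅐*8 = -8/7 ≈ -1.1429)
((Y - 9)/p + 46/(-19)) - 1*14*25 = ((6 - 9)/(-8/7) + 46/(-19)) - 1*14*25 = (-3*(-7/8) + 46*(-1/19)) - 14*25 = (21/8 - 46/19) - 350 = 31/152 - 350 = -53169/152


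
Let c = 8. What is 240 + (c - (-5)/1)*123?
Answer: 1839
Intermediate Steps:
240 + (c - (-5)/1)*123 = 240 + (8 - (-5)/1)*123 = 240 + (8 - (-5))*123 = 240 + (8 - 5*(-1))*123 = 240 + (8 + 5)*123 = 240 + 13*123 = 240 + 1599 = 1839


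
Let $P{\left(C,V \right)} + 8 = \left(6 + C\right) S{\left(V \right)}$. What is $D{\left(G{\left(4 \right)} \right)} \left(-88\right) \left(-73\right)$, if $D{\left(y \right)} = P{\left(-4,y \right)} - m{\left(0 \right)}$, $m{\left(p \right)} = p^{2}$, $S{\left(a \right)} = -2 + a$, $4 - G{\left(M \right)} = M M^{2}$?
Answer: $-847968$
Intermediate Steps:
$G{\left(M \right)} = 4 - M^{3}$ ($G{\left(M \right)} = 4 - M M^{2} = 4 - M^{3}$)
$P{\left(C,V \right)} = -8 + \left(-2 + V\right) \left(6 + C\right)$ ($P{\left(C,V \right)} = -8 + \left(6 + C\right) \left(-2 + V\right) = -8 + \left(-2 + V\right) \left(6 + C\right)$)
$D{\left(y \right)} = -12 + 2 y$ ($D{\left(y \right)} = \left(-20 + 6 y - 4 \left(-2 + y\right)\right) - 0^{2} = \left(-20 + 6 y - \left(-8 + 4 y\right)\right) - 0 = \left(-12 + 2 y\right) + 0 = -12 + 2 y$)
$D{\left(G{\left(4 \right)} \right)} \left(-88\right) \left(-73\right) = \left(-12 + 2 \left(4 - 4^{3}\right)\right) \left(-88\right) \left(-73\right) = \left(-12 + 2 \left(4 - 64\right)\right) \left(-88\right) \left(-73\right) = \left(-12 + 2 \left(-60\right)\right) \left(-88\right) \left(-73\right) = \left(-12 - 120\right) \left(-88\right) \left(-73\right) = \left(-132\right) \left(-88\right) \left(-73\right) = 11616 \left(-73\right) = -847968$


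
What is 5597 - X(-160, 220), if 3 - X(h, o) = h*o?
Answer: -29606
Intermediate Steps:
X(h, o) = 3 - h*o
5597 - X(-160, 220) = 5597 - (3 - 1*(-160)*220) = 5597 - (3 + 35200) = 5597 - 1*35203 = 5597 - 35203 = -29606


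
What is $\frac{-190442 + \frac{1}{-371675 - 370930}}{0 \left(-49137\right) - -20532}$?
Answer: $- \frac{141423181411}{15247165860} \approx -9.2754$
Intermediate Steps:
$\frac{-190442 + \frac{1}{-371675 - 370930}}{0 \left(-49137\right) - -20532} = \frac{-190442 + \frac{1}{-742605}}{0 + 20532} = \frac{-190442 - \frac{1}{742605}}{20532} = \left(- \frac{141423181411}{742605}\right) \frac{1}{20532} = - \frac{141423181411}{15247165860}$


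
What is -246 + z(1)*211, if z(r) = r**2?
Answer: -35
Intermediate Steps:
-246 + z(1)*211 = -246 + 1**2*211 = -246 + 1*211 = -246 + 211 = -35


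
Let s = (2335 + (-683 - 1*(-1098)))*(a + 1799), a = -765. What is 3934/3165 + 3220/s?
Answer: 111965203/89996775 ≈ 1.2441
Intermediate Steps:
s = 2843500 (s = (2335 + (-683 - 1*(-1098)))*(-765 + 1799) = (2335 + (-683 + 1098))*1034 = (2335 + 415)*1034 = 2750*1034 = 2843500)
3934/3165 + 3220/s = 3934/3165 + 3220/2843500 = 3934*(1/3165) + 3220*(1/2843500) = 3934/3165 + 161/142175 = 111965203/89996775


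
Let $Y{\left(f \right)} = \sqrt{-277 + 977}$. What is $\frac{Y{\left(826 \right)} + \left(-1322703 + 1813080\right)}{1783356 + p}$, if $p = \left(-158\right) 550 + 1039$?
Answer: $\frac{490377}{1697495} + \frac{2 \sqrt{7}}{339499} \approx 0.2889$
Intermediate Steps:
$p = -85861$ ($p = -86900 + 1039 = -85861$)
$Y{\left(f \right)} = 10 \sqrt{7}$ ($Y{\left(f \right)} = \sqrt{700} = 10 \sqrt{7}$)
$\frac{Y{\left(826 \right)} + \left(-1322703 + 1813080\right)}{1783356 + p} = \frac{10 \sqrt{7} + \left(-1322703 + 1813080\right)}{1783356 - 85861} = \frac{10 \sqrt{7} + 490377}{1697495} = \left(490377 + 10 \sqrt{7}\right) \frac{1}{1697495} = \frac{490377}{1697495} + \frac{2 \sqrt{7}}{339499}$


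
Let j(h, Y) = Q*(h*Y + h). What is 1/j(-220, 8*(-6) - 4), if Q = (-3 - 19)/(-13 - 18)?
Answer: 31/246840 ≈ 0.00012559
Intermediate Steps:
Q = 22/31 (Q = -22/(-31) = -22*(-1/31) = 22/31 ≈ 0.70968)
j(h, Y) = 22*h/31 + 22*Y*h/31 (j(h, Y) = 22*(h*Y + h)/31 = 22*(Y*h + h)/31 = 22*(h + Y*h)/31 = 22*h/31 + 22*Y*h/31)
1/j(-220, 8*(-6) - 4) = 1/((22/31)*(-220)*(1 + (8*(-6) - 4))) = 1/((22/31)*(-220)*(1 + (-48 - 4))) = 1/((22/31)*(-220)*(1 - 52)) = 1/((22/31)*(-220)*(-51)) = 1/(246840/31) = 31/246840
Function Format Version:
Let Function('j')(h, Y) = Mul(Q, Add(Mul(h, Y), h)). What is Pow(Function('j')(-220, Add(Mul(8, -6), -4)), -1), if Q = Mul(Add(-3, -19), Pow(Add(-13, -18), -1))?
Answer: Rational(31, 246840) ≈ 0.00012559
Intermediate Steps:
Q = Rational(22, 31) (Q = Mul(-22, Pow(-31, -1)) = Mul(-22, Rational(-1, 31)) = Rational(22, 31) ≈ 0.70968)
Function('j')(h, Y) = Add(Mul(Rational(22, 31), h), Mul(Rational(22, 31), Y, h)) (Function('j')(h, Y) = Mul(Rational(22, 31), Add(Mul(h, Y), h)) = Mul(Rational(22, 31), Add(Mul(Y, h), h)) = Mul(Rational(22, 31), Add(h, Mul(Y, h))) = Add(Mul(Rational(22, 31), h), Mul(Rational(22, 31), Y, h)))
Pow(Function('j')(-220, Add(Mul(8, -6), -4)), -1) = Pow(Mul(Rational(22, 31), -220, Add(1, Add(Mul(8, -6), -4))), -1) = Pow(Mul(Rational(22, 31), -220, Add(1, Add(-48, -4))), -1) = Pow(Mul(Rational(22, 31), -220, Add(1, -52)), -1) = Pow(Mul(Rational(22, 31), -220, -51), -1) = Pow(Rational(246840, 31), -1) = Rational(31, 246840)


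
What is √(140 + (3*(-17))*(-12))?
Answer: 4*√47 ≈ 27.423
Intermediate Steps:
√(140 + (3*(-17))*(-12)) = √(140 - 51*(-12)) = √(140 + 612) = √752 = 4*√47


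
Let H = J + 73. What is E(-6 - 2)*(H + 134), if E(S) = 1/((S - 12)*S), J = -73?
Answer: 67/80 ≈ 0.83750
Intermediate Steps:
H = 0 (H = -73 + 73 = 0)
E(S) = 1/(S*(-12 + S)) (E(S) = 1/((-12 + S)*S) = 1/(S*(-12 + S)))
E(-6 - 2)*(H + 134) = (1/((-6 - 2)*(-12 + (-6 - 2))))*(0 + 134) = (1/((-8)*(-12 - 8)))*134 = -1/8/(-20)*134 = -1/8*(-1/20)*134 = (1/160)*134 = 67/80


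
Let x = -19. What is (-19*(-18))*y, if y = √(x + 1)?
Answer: 1026*I*√2 ≈ 1451.0*I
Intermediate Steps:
y = 3*I*√2 (y = √(-19 + 1) = √(-18) = 3*I*√2 ≈ 4.2426*I)
(-19*(-18))*y = (-19*(-18))*(3*I*√2) = 342*(3*I*√2) = 1026*I*√2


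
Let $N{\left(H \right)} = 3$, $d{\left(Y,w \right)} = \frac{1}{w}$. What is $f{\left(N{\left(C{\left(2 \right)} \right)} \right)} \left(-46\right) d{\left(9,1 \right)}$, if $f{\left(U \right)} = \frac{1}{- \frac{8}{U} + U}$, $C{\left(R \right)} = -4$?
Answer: $-138$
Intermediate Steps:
$f{\left(U \right)} = \frac{1}{U - \frac{8}{U}}$
$f{\left(N{\left(C{\left(2 \right)} \right)} \right)} \left(-46\right) d{\left(9,1 \right)} = \frac{\frac{3}{-8 + 3^{2}} \left(-46\right)}{1} = \frac{3}{-8 + 9} \left(-46\right) 1 = \frac{3}{1} \left(-46\right) 1 = 3 \cdot 1 \left(-46\right) 1 = 3 \left(-46\right) 1 = \left(-138\right) 1 = -138$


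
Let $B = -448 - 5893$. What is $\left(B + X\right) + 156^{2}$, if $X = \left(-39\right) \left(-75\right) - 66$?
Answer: $20854$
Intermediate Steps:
$X = 2859$ ($X = 2925 - 66 = 2859$)
$B = -6341$
$\left(B + X\right) + 156^{2} = \left(-6341 + 2859\right) + 156^{2} = -3482 + 24336 = 20854$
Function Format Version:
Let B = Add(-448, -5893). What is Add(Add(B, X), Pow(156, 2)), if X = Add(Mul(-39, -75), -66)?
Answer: 20854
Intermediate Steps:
X = 2859 (X = Add(2925, -66) = 2859)
B = -6341
Add(Add(B, X), Pow(156, 2)) = Add(Add(-6341, 2859), Pow(156, 2)) = Add(-3482, 24336) = 20854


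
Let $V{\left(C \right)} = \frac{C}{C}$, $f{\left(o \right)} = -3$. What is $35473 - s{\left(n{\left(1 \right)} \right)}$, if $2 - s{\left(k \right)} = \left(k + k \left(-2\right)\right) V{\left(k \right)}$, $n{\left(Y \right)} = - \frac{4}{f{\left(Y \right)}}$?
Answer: $\frac{106409}{3} \approx 35470.0$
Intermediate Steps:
$V{\left(C \right)} = 1$
$n{\left(Y \right)} = \frac{4}{3}$ ($n{\left(Y \right)} = - \frac{4}{-3} = \left(-4\right) \left(- \frac{1}{3}\right) = \frac{4}{3}$)
$s{\left(k \right)} = 2 + k$ ($s{\left(k \right)} = 2 - \left(k + k \left(-2\right)\right) 1 = 2 - \left(k - 2 k\right) 1 = 2 - - k 1 = 2 - - k = 2 + k$)
$35473 - s{\left(n{\left(1 \right)} \right)} = 35473 - \left(2 + \frac{4}{3}\right) = 35473 - \frac{10}{3} = \frac{106409}{3}$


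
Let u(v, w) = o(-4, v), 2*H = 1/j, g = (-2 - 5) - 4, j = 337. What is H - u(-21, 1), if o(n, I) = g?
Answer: 7415/674 ≈ 11.001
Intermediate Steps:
g = -11 (g = -7 - 4 = -11)
o(n, I) = -11
H = 1/674 (H = (½)/337 = (½)*(1/337) = 1/674 ≈ 0.0014837)
u(v, w) = -11
H - u(-21, 1) = 1/674 - 1*(-11) = 1/674 + 11 = 7415/674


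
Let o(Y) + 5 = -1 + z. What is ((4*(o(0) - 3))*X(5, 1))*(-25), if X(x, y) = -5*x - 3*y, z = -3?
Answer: -33600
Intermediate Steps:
o(Y) = -9 (o(Y) = -5 + (-1 - 3) = -5 - 4 = -9)
((4*(o(0) - 3))*X(5, 1))*(-25) = ((4*(-9 - 3))*(-5*5 - 3*1))*(-25) = ((4*(-12))*(-25 - 3))*(-25) = -48*(-28)*(-25) = 1344*(-25) = -33600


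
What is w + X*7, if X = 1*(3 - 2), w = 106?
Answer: 113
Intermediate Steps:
X = 1 (X = 1*1 = 1)
w + X*7 = 106 + 1*7 = 106 + 7 = 113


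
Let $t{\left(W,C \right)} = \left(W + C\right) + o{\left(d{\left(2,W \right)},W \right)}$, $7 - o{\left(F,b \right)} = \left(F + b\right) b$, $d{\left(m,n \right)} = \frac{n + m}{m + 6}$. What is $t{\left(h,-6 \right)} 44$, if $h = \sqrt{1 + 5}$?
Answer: $-253 + 33 \sqrt{6} \approx -172.17$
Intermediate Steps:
$h = \sqrt{6} \approx 2.4495$
$d{\left(m,n \right)} = \frac{m + n}{6 + m}$
$o{\left(F,b \right)} = 7 - b \left(F + b\right)$ ($o{\left(F,b \right)} = 7 - \left(F + b\right) b = 7 - b \left(F + b\right)$)
$t{\left(W,C \right)} = 7 + C + W - W^{2} - W \left(\frac{1}{4} + \frac{W}{8}\right)$ ($t{\left(W,C \right)} = \left(W + C\right) - \left(-7 + W^{2} + \frac{2 + W}{6 + 2} W\right) = \left(C + W\right) - \left(-7 + W^{2} + \frac{2 + W}{8} W\right) = \left(C + W\right) - \left(-7 + W^{2} + \left(\frac{1}{4} + \frac{W}{8}\right) W\right) = \left(C + W\right) - \left(-7 + W^{2} + W \left(\frac{1}{4} + \frac{W}{8}\right)\right) = 7 + C + W - W^{2} - W \left(\frac{1}{4} + \frac{W}{8}\right)$)
$t{\left(h,-6 \right)} 44 = \left(7 - 6 - \frac{9 \left(\sqrt{6}\right)^{2}}{8} + \frac{3 \sqrt{6}}{4}\right) 44 = \left(7 - 6 - \frac{27}{4} + \frac{3 \sqrt{6}}{4}\right) 44 = \left(- \frac{23}{4} + \frac{3 \sqrt{6}}{4}\right) 44 = -253 + 33 \sqrt{6}$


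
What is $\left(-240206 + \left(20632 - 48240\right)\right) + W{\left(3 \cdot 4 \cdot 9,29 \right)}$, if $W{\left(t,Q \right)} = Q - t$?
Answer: $-267893$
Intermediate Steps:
$\left(-240206 + \left(20632 - 48240\right)\right) + W{\left(3 \cdot 4 \cdot 9,29 \right)} = \left(-240206 + \left(20632 - 48240\right)\right) + \left(29 - 3 \cdot 4 \cdot 9\right) = \left(-240206 + \left(20632 - 48240\right)\right) + \left(29 - 12 \cdot 9\right) = \left(-240206 - 27608\right) + \left(29 - 108\right) = -267814 + \left(29 - 108\right) = -267814 - 79 = -267893$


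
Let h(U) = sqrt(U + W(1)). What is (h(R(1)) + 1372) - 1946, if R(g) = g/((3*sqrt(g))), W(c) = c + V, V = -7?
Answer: -574 + I*sqrt(51)/3 ≈ -574.0 + 2.3805*I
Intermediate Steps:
W(c) = -7 + c (W(c) = c - 7 = -7 + c)
R(g) = sqrt(g)/3 (R(g) = g*(1/(3*sqrt(g))) = sqrt(g)/3)
h(U) = sqrt(-6 + U) (h(U) = sqrt(U + (-7 + 1)) = sqrt(U - 6) = sqrt(-6 + U))
(h(R(1)) + 1372) - 1946 = (sqrt(-6 + sqrt(1)/3) + 1372) - 1946 = (sqrt(-6 + (1/3)*1) + 1372) - 1946 = (sqrt(-6 + 1/3) + 1372) - 1946 = (sqrt(-17/3) + 1372) - 1946 = (I*sqrt(51)/3 + 1372) - 1946 = (1372 + I*sqrt(51)/3) - 1946 = -574 + I*sqrt(51)/3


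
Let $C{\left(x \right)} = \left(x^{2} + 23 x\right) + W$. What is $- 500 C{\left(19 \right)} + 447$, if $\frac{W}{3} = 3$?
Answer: $-403053$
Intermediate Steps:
$W = 9$ ($W = 3 \cdot 3 = 9$)
$C{\left(x \right)} = 9 + x^{2} + 23 x$ ($C{\left(x \right)} = \left(x^{2} + 23 x\right) + 9 = 9 + x^{2} + 23 x$)
$- 500 C{\left(19 \right)} + 447 = - 500 \left(9 + 19^{2} + 23 \cdot 19\right) + 447 = - 500 \left(9 + 361 + 437\right) + 447 = \left(-500\right) 807 + 447 = -403500 + 447 = -403053$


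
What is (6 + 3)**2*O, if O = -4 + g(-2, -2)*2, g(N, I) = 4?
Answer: 324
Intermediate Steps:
O = 4 (O = -4 + 4*2 = -4 + 8 = 4)
(6 + 3)**2*O = (6 + 3)**2*4 = 9**2*4 = 81*4 = 324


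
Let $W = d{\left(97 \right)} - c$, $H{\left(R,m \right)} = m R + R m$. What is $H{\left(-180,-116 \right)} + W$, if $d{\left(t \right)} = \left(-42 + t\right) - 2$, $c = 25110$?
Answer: $16703$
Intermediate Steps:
$H{\left(R,m \right)} = 2 R m$ ($H{\left(R,m \right)} = R m + R m = 2 R m$)
$d{\left(t \right)} = -44 + t$
$W = -25057$ ($W = \left(-44 + 97\right) - 25110 = 53 - 25110 = -25057$)
$H{\left(-180,-116 \right)} + W = 2 \left(-180\right) \left(-116\right) - 25057 = 41760 - 25057 = 16703$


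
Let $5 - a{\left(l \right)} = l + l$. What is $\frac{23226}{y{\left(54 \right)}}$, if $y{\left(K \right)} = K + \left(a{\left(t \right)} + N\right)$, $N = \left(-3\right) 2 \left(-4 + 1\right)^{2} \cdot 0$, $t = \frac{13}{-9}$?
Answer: $\frac{209034}{557} \approx 375.29$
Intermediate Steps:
$t = - \frac{13}{9}$ ($t = 13 \left(- \frac{1}{9}\right) = - \frac{13}{9} \approx -1.4444$)
$a{\left(l \right)} = 5 - 2 l$ ($a{\left(l \right)} = 5 - \left(l + l\right) = 5 - 2 l$)
$N = 0$ ($N = - 6 \left(-3\right)^{2} \cdot 0 = \left(-6\right) 9 \cdot 0 = \left(-54\right) 0 = 0$)
$y{\left(K \right)} = \frac{71}{9} + K$ ($y{\left(K \right)} = K + \left(\left(5 - - \frac{26}{9}\right) + 0\right) = K + \left(\left(5 + \frac{26}{9}\right) + 0\right) = K + \left(\frac{71}{9} + 0\right) = K + \frac{71}{9} = \frac{71}{9} + K$)
$\frac{23226}{y{\left(54 \right)}} = \frac{23226}{\frac{71}{9} + 54} = \frac{23226}{\frac{557}{9}} = 23226 \cdot \frac{9}{557} = \frac{209034}{557}$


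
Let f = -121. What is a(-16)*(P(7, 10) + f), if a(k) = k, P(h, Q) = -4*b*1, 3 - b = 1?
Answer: 2064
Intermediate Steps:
b = 2 (b = 3 - 1*1 = 3 - 1 = 2)
P(h, Q) = -8 (P(h, Q) = -4*2*1 = -8*1 = -8)
a(-16)*(P(7, 10) + f) = -16*(-8 - 121) = -16*(-129) = 2064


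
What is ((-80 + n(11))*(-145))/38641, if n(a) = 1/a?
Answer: 127455/425051 ≈ 0.29986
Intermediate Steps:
((-80 + n(11))*(-145))/38641 = ((-80 + 1/11)*(-145))/38641 = ((-80 + 1/11)*(-145))*(1/38641) = -879/11*(-145)*(1/38641) = (127455/11)*(1/38641) = 127455/425051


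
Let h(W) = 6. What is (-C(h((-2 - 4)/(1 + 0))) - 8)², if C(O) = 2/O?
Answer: 625/9 ≈ 69.444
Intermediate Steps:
(-C(h((-2 - 4)/(1 + 0))) - 8)² = (-2/6 - 8)² = (-1*⅓ - 8)² = (-⅓ - 8)² = (-25/3)² = 625/9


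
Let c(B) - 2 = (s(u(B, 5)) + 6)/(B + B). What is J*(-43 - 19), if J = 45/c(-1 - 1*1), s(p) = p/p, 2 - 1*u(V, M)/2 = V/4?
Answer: -11160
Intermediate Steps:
u(V, M) = 4 - V/2 (u(V, M) = 4 - 2*V/4 = 4 - V/2)
s(p) = 1
c(B) = 2 + 7/(2*B) (c(B) = 2 + (1 + 6)/(B + B) = 2 + 7/((2*B)) = 2 + 7*(1/(2*B)) = 2 + 7/(2*B))
J = 180 (J = 45/(2 + 7/(2*(-1 - 1*1))) = 45/(2 + 7/(2*(-1 - 1))) = 45/(2 + (7/2)/(-2)) = 45/(2 + (7/2)*(-½)) = 45/(2 - 7/4) = 45/(¼) = 45*4 = 180)
J*(-43 - 19) = 180*(-43 - 19) = 180*(-62) = -11160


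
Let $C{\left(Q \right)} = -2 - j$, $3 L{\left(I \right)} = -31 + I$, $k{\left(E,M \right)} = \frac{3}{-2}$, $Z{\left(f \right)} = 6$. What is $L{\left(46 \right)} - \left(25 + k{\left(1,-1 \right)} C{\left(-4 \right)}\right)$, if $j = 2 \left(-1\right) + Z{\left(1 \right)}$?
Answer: $-29$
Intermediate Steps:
$j = 4$ ($j = 2 \left(-1\right) + 6 = -2 + 6 = 4$)
$k{\left(E,M \right)} = - \frac{3}{2}$ ($k{\left(E,M \right)} = 3 \left(- \frac{1}{2}\right) = - \frac{3}{2}$)
$L{\left(I \right)} = - \frac{31}{3} + \frac{I}{3}$ ($L{\left(I \right)} = \frac{-31 + I}{3} = - \frac{31}{3} + \frac{I}{3}$)
$C{\left(Q \right)} = -6$ ($C{\left(Q \right)} = -2 - 4 = -6$)
$L{\left(46 \right)} - \left(25 + k{\left(1,-1 \right)} C{\left(-4 \right)}\right) = \left(- \frac{31}{3} + \frac{1}{3} \cdot 46\right) - \left(25 - -9\right) = \left(- \frac{31}{3} + \frac{46}{3}\right) - \left(25 + 9\right) = 5 - 34 = -29$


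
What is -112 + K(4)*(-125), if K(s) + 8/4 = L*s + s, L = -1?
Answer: 138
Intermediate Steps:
K(s) = -2 (K(s) = -2 + (-s + s) = -2 + 0 = -2)
-112 + K(4)*(-125) = -112 - 2*(-125) = -112 + 250 = 138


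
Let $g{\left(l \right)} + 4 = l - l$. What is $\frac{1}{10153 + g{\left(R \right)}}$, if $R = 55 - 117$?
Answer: $\frac{1}{10149} \approx 9.8532 \cdot 10^{-5}$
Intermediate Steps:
$R = -62$ ($R = 55 - 117 = -62$)
$g{\left(l \right)} = -4$ ($g{\left(l \right)} = -4 + \left(l - l\right) = -4 + 0 = -4$)
$\frac{1}{10153 + g{\left(R \right)}} = \frac{1}{10153 - 4} = \frac{1}{10149}$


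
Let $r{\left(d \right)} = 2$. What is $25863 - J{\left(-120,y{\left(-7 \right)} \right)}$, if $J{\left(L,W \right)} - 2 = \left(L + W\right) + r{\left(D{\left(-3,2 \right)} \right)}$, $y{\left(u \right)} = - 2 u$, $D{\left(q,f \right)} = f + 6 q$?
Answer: $25965$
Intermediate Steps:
$J{\left(L,W \right)} = 4 + L + W$ ($J{\left(L,W \right)} = 2 + \left(\left(L + W\right) + 2\right) = 2 + \left(2 + L + W\right) = 4 + L + W$)
$25863 - J{\left(-120,y{\left(-7 \right)} \right)} = 25863 - \left(4 - 120 - -14\right) = 25863 - \left(4 - 120 + 14\right) = 25863 - -102 = 25863 + 102 = 25965$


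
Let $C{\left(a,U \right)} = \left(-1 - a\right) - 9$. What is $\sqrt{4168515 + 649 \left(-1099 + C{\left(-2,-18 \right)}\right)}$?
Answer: $2 \sqrt{862518} \approx 1857.4$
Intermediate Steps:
$C{\left(a,U \right)} = -10 - a$ ($C{\left(a,U \right)} = \left(-1 - a\right) - 9 = -10 - a$)
$\sqrt{4168515 + 649 \left(-1099 + C{\left(-2,-18 \right)}\right)} = \sqrt{4168515 + 649 \left(-1099 - 8\right)} = \sqrt{4168515 + 649 \left(-1107\right)} = \sqrt{4168515 - 718443} = \sqrt{3450072} = 2 \sqrt{862518}$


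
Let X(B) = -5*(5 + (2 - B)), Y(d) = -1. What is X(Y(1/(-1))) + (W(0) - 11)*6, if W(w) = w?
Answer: -106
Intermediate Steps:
X(B) = -35 + 5*B (X(B) = -5*(7 - B) = -35 + 5*B)
X(Y(1/(-1))) + (W(0) - 11)*6 = (-35 + 5*(-1)) + (0 - 11)*6 = (-35 - 5) - 11*6 = -40 - 66 = -106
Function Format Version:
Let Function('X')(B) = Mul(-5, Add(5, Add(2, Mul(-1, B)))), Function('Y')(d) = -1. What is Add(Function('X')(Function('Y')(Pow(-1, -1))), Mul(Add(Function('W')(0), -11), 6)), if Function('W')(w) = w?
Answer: -106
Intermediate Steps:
Function('X')(B) = Add(-35, Mul(5, B)) (Function('X')(B) = Mul(-5, Add(7, Mul(-1, B))) = Add(-35, Mul(5, B)))
Add(Function('X')(Function('Y')(Pow(-1, -1))), Mul(Add(Function('W')(0), -11), 6)) = Add(Add(-35, Mul(5, -1)), Mul(Add(0, -11), 6)) = Add(Add(-35, -5), Mul(-11, 6)) = Add(-40, -66) = -106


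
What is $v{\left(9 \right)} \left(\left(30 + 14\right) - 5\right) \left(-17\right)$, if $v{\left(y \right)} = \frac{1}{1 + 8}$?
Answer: $- \frac{221}{3} \approx -73.667$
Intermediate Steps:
$v{\left(y \right)} = \frac{1}{9}$
$v{\left(9 \right)} \left(\left(30 + 14\right) - 5\right) \left(-17\right) = \frac{\left(30 + 14\right) - 5}{9} \left(-17\right) = \frac{44 - 5}{9} \left(-17\right) = \frac{1}{9} \cdot 39 \left(-17\right) = \frac{13}{3} \left(-17\right) = - \frac{221}{3}$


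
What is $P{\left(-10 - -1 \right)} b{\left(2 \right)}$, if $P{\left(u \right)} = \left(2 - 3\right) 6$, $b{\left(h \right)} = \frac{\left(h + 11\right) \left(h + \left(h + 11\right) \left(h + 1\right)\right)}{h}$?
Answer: $-1599$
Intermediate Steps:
$b{\left(h \right)} = \frac{\left(11 + h\right) \left(h + \left(1 + h\right) \left(11 + h\right)\right)}{h}$ ($b{\left(h \right)} = \frac{\left(11 + h\right) \left(h + \left(11 + h\right) \left(1 + h\right)\right)}{h} = \frac{\left(11 + h\right) \left(h + \left(1 + h\right) \left(11 + h\right)\right)}{h}$)
$P{\left(u \right)} = -6$ ($P{\left(u \right)} = \left(-1\right) 6 = -6$)
$P{\left(-10 - -1 \right)} b{\left(2 \right)} = - 6 \left(154 + 2^{2} + 24 \cdot 2 + \frac{121}{2}\right) = - 6 \left(154 + 4 + 48 + 121 \cdot \frac{1}{2}\right) = - 6 \left(154 + 4 + 48 + \frac{121}{2}\right) = \left(-6\right) \frac{533}{2} = -1599$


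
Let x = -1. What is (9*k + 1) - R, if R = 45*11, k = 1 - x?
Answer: -476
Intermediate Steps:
k = 2 (k = 1 - 1*(-1) = 1 + 1 = 2)
R = 495
(9*k + 1) - R = (9*2 + 1) - 1*495 = (18 + 1) - 495 = 19 - 495 = -476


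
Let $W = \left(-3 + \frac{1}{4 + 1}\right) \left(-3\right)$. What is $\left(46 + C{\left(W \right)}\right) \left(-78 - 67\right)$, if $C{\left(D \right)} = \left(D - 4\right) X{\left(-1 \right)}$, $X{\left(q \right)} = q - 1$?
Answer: $-5394$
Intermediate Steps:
$X{\left(q \right)} = -1 + q$
$W = \frac{42}{5}$ ($W = \left(-3 + \frac{1}{5}\right) \left(-3\right) = \left(- \frac{14}{5}\right) \left(-3\right) = \frac{42}{5} \approx 8.4$)
$C{\left(D \right)} = 8 - 2 D$ ($C{\left(D \right)} = \left(D - 4\right) \left(-1 - 1\right) = \left(-4 + D\right) \left(-2\right) = 8 - 2 D$)
$\left(46 + C{\left(W \right)}\right) \left(-78 - 67\right) = \left(46 + \left(8 - \frac{84}{5}\right)\right) \left(-78 - 67\right) = \left(46 + \left(8 - \frac{84}{5}\right)\right) \left(-145\right) = \left(46 - \frac{44}{5}\right) \left(-145\right) = \frac{186}{5} \left(-145\right) = -5394$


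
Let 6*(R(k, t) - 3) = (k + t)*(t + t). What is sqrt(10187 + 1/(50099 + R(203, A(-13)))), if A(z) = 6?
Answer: sqrt(6499994653830)/25260 ≈ 100.93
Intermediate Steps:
R(k, t) = 3 + t*(k + t)/3 (R(k, t) = 3 + ((k + t)*(t + t))/6 = 3 + ((k + t)*(2*t))/6 = 3 + (2*t*(k + t))/6 = 3 + t*(k + t)/3)
sqrt(10187 + 1/(50099 + R(203, A(-13)))) = sqrt(10187 + 1/(50099 + (3 + (1/3)*6**2 + (1/3)*203*6))) = sqrt(10187 + 1/(50099 + (3 + (1/3)*36 + 406))) = sqrt(10187 + 1/(50099 + (3 + 12 + 406))) = sqrt(10187 + 1/(50099 + 421)) = sqrt(10187 + 1/50520) = sqrt(514647241/50520) = sqrt(6499994653830)/25260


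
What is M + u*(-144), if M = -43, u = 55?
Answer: -7963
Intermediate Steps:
M + u*(-144) = -43 + 55*(-144) = -43 - 7920 = -7963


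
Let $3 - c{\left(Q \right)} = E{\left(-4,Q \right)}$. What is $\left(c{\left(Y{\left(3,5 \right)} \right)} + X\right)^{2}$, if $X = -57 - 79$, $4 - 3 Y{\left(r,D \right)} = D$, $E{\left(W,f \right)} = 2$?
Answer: $18225$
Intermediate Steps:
$Y{\left(r,D \right)} = \frac{4}{3} - \frac{D}{3}$
$c{\left(Q \right)} = 1$ ($c{\left(Q \right)} = 3 - 2 = 1$)
$X = -136$
$\left(c{\left(Y{\left(3,5 \right)} \right)} + X\right)^{2} = \left(1 - 136\right)^{2} = \left(-135\right)^{2} = 18225$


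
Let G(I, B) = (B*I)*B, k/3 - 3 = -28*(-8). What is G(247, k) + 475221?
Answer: 115024188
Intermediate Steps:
k = 681 (k = 9 + 3*(-28*(-8)) = 9 + 3*224 = 9 + 672 = 681)
G(I, B) = I*B**2
G(247, k) + 475221 = 247*681**2 + 475221 = 247*463761 + 475221 = 114548967 + 475221 = 115024188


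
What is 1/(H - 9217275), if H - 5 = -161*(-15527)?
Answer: -1/6717423 ≈ -1.4887e-7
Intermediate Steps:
H = 2499852 (H = 5 - 161*(-15527) = 5 + 2499847 = 2499852)
1/(H - 9217275) = 1/(2499852 - 9217275) = 1/(-6717423) = -1/6717423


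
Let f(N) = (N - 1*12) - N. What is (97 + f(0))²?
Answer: 7225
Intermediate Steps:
f(N) = -12 (f(N) = (N - 12) - N = (-12 + N) - N = -12)
(97 + f(0))² = (97 - 12)² = 85² = 7225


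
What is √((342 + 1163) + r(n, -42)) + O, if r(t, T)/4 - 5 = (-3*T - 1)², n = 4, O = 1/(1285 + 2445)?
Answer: 1/3730 + 5*√2561 ≈ 253.03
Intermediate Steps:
O = 1/3730 ≈ 0.00026810
r(t, T) = 20 + 4*(-1 - 3*T)² (r(t, T) = 20 + 4*(-3*T - 1)² = 20 + 4*(-1 - 3*T)²)
√((342 + 1163) + r(n, -42)) + O = √((342 + 1163) + (20 + 4*(1 + 3*(-42))²)) + 1/3730 = √(1505 + (20 + 4*(1 - 126)²)) + 1/3730 = √(1505 + (20 + 4*(-125)²)) + 1/3730 = √(1505 + (20 + 4*15625)) + 1/3730 = √(1505 + (20 + 62500)) + 1/3730 = √(1505 + 62520) + 1/3730 = √64025 + 1/3730 = 5*√2561 + 1/3730 = 1/3730 + 5*√2561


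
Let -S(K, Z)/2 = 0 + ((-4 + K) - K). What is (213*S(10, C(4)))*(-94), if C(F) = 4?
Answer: -160176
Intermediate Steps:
S(K, Z) = 8 (S(K, Z) = -2*(0 + ((-4 + K) - K)) = -2*(0 - 4) = -2*(-4) = 8)
(213*S(10, C(4)))*(-94) = (213*8)*(-94) = 1704*(-94) = -160176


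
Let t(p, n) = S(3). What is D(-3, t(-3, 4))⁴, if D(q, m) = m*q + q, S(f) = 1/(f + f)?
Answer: 2401/16 ≈ 150.06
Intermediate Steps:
S(f) = 1/(2*f)
t(p, n) = ⅙ (t(p, n) = (½)/3 = (½)*(⅓) = ⅙)
D(q, m) = q + m*q
D(-3, t(-3, 4))⁴ = (-3*(1 + ⅙))⁴ = (-3*7/6)⁴ = (-7/2)⁴ = 2401/16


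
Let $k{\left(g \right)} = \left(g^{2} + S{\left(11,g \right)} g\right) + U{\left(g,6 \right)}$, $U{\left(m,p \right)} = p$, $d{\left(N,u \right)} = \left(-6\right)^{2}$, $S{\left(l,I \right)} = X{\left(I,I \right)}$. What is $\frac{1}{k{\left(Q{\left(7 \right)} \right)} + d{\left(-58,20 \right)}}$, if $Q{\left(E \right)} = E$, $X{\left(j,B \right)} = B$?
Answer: $\frac{1}{140} \approx 0.0071429$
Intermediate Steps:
$S{\left(l,I \right)} = I$
$d{\left(N,u \right)} = 36$
$k{\left(g \right)} = 6 + 2 g^{2}$ ($k{\left(g \right)} = \left(g^{2} + g g\right) + 6 = \left(g^{2} + g^{2}\right) + 6 = 2 g^{2} + 6 = 6 + 2 g^{2}$)
$\frac{1}{k{\left(Q{\left(7 \right)} \right)} + d{\left(-58,20 \right)}} = \frac{1}{\left(6 + 2 \cdot 7^{2}\right) + 36} = \frac{1}{\left(6 + 2 \cdot 49\right) + 36} = \frac{1}{\left(6 + 98\right) + 36} = \frac{1}{104 + 36} = \frac{1}{140}$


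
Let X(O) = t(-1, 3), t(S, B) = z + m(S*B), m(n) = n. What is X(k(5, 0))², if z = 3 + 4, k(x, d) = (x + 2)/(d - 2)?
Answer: 16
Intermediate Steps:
k(x, d) = (2 + x)/(-2 + d)
z = 7
t(S, B) = 7 + B*S (t(S, B) = 7 + S*B = 7 + B*S)
X(O) = 4 (X(O) = 7 + 3*(-1) = 7 - 3 = 4)
X(k(5, 0))² = 4² = 16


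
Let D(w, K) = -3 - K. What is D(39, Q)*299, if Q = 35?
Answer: -11362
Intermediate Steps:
D(39, Q)*299 = (-3 - 1*35)*299 = (-3 - 35)*299 = -38*299 = -11362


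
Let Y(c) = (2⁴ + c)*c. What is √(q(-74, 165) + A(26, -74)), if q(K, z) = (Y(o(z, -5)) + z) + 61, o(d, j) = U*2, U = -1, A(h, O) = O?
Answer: 2*√31 ≈ 11.136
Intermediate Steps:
o(d, j) = -2 (o(d, j) = -1*2 = -2)
Y(c) = c*(16 + c) (Y(c) = (16 + c)*c = c*(16 + c))
q(K, z) = 33 + z (q(K, z) = (-2*(16 - 2) + z) + 61 = (-2*14 + z) + 61 = (-28 + z) + 61 = 33 + z)
√(q(-74, 165) + A(26, -74)) = √((33 + 165) - 74) = √(198 - 74) = √124 = 2*√31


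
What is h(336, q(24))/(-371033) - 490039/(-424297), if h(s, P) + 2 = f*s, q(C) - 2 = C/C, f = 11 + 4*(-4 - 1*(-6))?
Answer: 179112776833/157428188801 ≈ 1.1377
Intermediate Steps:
f = 19 (f = 11 + 4*(-4 + 6) = 11 + 4*2 = 11 + 8 = 19)
q(C) = 3 (q(C) = 2 + C/C = 2 + 1 = 3)
h(s, P) = -2 + 19*s
h(336, q(24))/(-371033) - 490039/(-424297) = (-2 + 19*336)/(-371033) - 490039/(-424297) = (-2 + 6384)*(-1/371033) - 490039*(-1/424297) = 6382*(-1/371033) + 490039/424297 = -6382/371033 + 490039/424297 = 179112776833/157428188801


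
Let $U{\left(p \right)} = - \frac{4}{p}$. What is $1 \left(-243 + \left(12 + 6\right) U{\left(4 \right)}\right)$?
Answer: $-261$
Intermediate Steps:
$1 \left(-243 + \left(12 + 6\right) U{\left(4 \right)}\right) = 1 \left(-243 + \left(12 + 6\right) \left(- \frac{4}{4}\right)\right) = 1 \left(-243 + 18 \left(\left(-4\right) \frac{1}{4}\right)\right) = 1 \left(-243 + 18 \left(-1\right)\right) = 1 \left(-243 - 18\right) = 1 \left(-261\right) = -261$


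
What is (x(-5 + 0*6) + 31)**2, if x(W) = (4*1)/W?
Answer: 22801/25 ≈ 912.04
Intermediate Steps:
x(W) = 4/W
(x(-5 + 0*6) + 31)**2 = (4/(-5 + 0*6) + 31)**2 = (4/(-5 + 0) + 31)**2 = (4/(-5) + 31)**2 = (4*(-1/5) + 31)**2 = (-4/5 + 31)**2 = (151/5)**2 = 22801/25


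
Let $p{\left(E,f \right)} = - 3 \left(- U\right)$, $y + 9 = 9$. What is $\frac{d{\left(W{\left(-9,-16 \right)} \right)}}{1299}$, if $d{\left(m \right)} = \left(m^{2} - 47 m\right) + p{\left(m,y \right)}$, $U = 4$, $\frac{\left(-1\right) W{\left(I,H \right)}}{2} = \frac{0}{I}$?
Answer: $\frac{4}{433} \approx 0.0092379$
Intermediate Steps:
$y = 0$ ($y = -9 + 9 = 0$)
$W{\left(I,H \right)} = 0$ ($W{\left(I,H \right)} = - 2 \frac{0}{I} = \left(-2\right) 0 = 0$)
$p{\left(E,f \right)} = 12$ ($p{\left(E,f \right)} = - 3 \left(\left(-1\right) 4\right) = \left(-3\right) \left(-4\right) = 12$)
$d{\left(m \right)} = 12 + m^{2} - 47 m$ ($d{\left(m \right)} = \left(m^{2} - 47 m\right) + 12 = 12 + m^{2} - 47 m$)
$\frac{d{\left(W{\left(-9,-16 \right)} \right)}}{1299} = \frac{12 + 0^{2} - 0}{1299} = \left(12 + 0 + 0\right) \frac{1}{1299} = 12 \cdot \frac{1}{1299} = \frac{4}{433}$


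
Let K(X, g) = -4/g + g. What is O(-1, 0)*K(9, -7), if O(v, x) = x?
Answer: 0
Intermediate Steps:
K(X, g) = g - 4/g
O(-1, 0)*K(9, -7) = 0*(-7 - 4/(-7)) = 0*(-7 - 4*(-⅐)) = 0*(-7 + 4/7) = 0*(-45/7) = 0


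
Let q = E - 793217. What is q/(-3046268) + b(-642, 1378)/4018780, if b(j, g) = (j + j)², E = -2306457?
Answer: 2184894486691/1530285114130 ≈ 1.4278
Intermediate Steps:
b(j, g) = 4*j² (b(j, g) = (2*j)² = 4*j²)
q = -3099674 (q = -2306457 - 793217 = -3099674)
q/(-3046268) + b(-642, 1378)/4018780 = -3099674/(-3046268) + (4*(-642)²)/4018780 = -3099674*(-1/3046268) + (4*412164)*(1/4018780) = 1549837/1523134 + 1648656*(1/4018780) = 1549837/1523134 + 412164/1004695 = 2184894486691/1530285114130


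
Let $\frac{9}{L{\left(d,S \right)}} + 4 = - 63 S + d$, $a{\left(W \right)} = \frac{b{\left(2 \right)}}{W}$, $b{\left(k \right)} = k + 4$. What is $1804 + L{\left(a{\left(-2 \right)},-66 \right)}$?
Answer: $\frac{7488413}{4151} \approx 1804.0$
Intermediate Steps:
$b{\left(k \right)} = 4 + k$
$a{\left(W \right)} = \frac{6}{W}$ ($a{\left(W \right)} = \frac{4 + 2}{W} = \frac{6}{W}$)
$L{\left(d,S \right)} = \frac{9}{-4 + d - 63 S}$ ($L{\left(d,S \right)} = \frac{9}{-4 - \left(- d + 63 S\right)} = \frac{9}{-4 + d - 63 S}$)
$1804 + L{\left(a{\left(-2 \right)},-66 \right)} = 1804 + \frac{9}{-4 + \frac{6}{-2} - -4158} = 1804 + \frac{9}{-4 + 6 \left(- \frac{1}{2}\right) + 4158} = 1804 + \frac{9}{-4 - 3 + 4158} = 1804 + \frac{9}{4151} = \frac{7488413}{4151}$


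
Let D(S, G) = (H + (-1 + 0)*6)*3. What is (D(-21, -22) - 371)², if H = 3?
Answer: 144400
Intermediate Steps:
D(S, G) = -9 (D(S, G) = (3 + (-1 + 0)*6)*3 = (3 - 1*6)*3 = (3 - 6)*3 = -3*3 = -9)
(D(-21, -22) - 371)² = (-9 - 371)² = (-380)² = 144400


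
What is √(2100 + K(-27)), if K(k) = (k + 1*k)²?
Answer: 2*√1254 ≈ 70.824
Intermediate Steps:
K(k) = 4*k² (K(k) = (k + k)² = (2*k)² = 4*k²)
√(2100 + K(-27)) = √(2100 + 4*(-27)²) = √(2100 + 4*729) = √(2100 + 2916) = √5016 = 2*√1254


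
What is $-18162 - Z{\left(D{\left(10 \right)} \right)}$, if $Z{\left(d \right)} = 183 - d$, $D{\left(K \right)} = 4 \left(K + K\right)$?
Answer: $-18265$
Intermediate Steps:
$D{\left(K \right)} = 8 K$ ($D{\left(K \right)} = 4 \cdot 2 K = 8 K$)
$-18162 - Z{\left(D{\left(10 \right)} \right)} = -18162 - \left(183 - 8 \cdot 10\right) = -18162 - \left(183 - 80\right) = -18162 - 103 = -18265$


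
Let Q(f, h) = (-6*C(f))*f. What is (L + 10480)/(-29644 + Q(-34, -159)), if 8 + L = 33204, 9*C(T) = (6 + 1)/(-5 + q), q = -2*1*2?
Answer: -294813/200216 ≈ -1.4725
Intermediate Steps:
q = -4 (q = -2*2 = -4)
C(T) = -7/81 (C(T) = ((6 + 1)/(-5 - 4))/9 = (7/(-9))/9 = (7*(-⅑))/9 = (⅑)*(-7/9) = -7/81)
Q(f, h) = 14*f/27 (Q(f, h) = (-6*(-7/81))*f = 14*f/27)
L = 33196 (L = -8 + 33204 = 33196)
(L + 10480)/(-29644 + Q(-34, -159)) = (33196 + 10480)/(-29644 + (14/27)*(-34)) = 43676/(-29644 - 476/27) = 43676/(-800864/27) = 43676*(-27/800864) = -294813/200216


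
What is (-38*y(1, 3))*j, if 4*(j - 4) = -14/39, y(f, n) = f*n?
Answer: -5795/13 ≈ -445.77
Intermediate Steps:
j = 305/78 (j = 4 + (-14/39)/4 = 4 + (-14*1/39)/4 = 4 + (1/4)*(-14/39) = 4 - 7/78 = 305/78 ≈ 3.9103)
(-38*y(1, 3))*j = -38*3*(305/78) = -114*305/78 = -5795/13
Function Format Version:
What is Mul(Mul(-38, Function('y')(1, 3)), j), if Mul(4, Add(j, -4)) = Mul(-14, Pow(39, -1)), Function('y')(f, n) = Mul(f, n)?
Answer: Rational(-5795, 13) ≈ -445.77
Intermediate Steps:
j = Rational(305, 78) (j = Add(4, Mul(Rational(1, 4), Mul(-14, Pow(39, -1)))) = Add(4, Mul(Rational(1, 4), Mul(-14, Rational(1, 39)))) = Add(4, Mul(Rational(1, 4), Rational(-14, 39))) = Add(4, Rational(-7, 78)) = Rational(305, 78) ≈ 3.9103)
Mul(Mul(-38, Function('y')(1, 3)), j) = Mul(Mul(-38, Mul(1, 3)), Rational(305, 78)) = Mul(Mul(-38, 3), Rational(305, 78)) = Mul(-114, Rational(305, 78)) = Rational(-5795, 13)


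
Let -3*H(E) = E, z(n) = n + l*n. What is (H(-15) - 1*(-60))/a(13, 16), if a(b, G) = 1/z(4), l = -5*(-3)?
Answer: 4160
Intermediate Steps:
l = 15
z(n) = 16*n (z(n) = n + 15*n = 16*n)
H(E) = -E/3
a(b, G) = 1/64 (a(b, G) = 1/(16*4) = 1/64)
(H(-15) - 1*(-60))/a(13, 16) = (-⅓*(-15) - 1*(-60))/(1/64) = (5 + 60)*64 = 65*64 = 4160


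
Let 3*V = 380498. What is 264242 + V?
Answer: 1173224/3 ≈ 3.9107e+5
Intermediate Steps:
V = 380498/3 (V = (⅓)*380498 = 380498/3 ≈ 1.2683e+5)
264242 + V = 264242 + 380498/3 = 1173224/3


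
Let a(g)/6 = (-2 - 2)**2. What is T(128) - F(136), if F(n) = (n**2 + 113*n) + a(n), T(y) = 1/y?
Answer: -4346879/128 ≈ -33960.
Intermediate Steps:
a(g) = 96 (a(g) = 6*(-2 - 2)**2 = 6*(-4)**2 = 6*16 = 96)
F(n) = 96 + n**2 + 113*n (F(n) = (n**2 + 113*n) + 96 = 96 + n**2 + 113*n)
T(128) - F(136) = 1/128 - (96 + 136**2 + 113*136) = 1/128 - (96 + 18496 + 15368) = 1/128 - 1*33960 = 1/128 - 33960 = -4346879/128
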